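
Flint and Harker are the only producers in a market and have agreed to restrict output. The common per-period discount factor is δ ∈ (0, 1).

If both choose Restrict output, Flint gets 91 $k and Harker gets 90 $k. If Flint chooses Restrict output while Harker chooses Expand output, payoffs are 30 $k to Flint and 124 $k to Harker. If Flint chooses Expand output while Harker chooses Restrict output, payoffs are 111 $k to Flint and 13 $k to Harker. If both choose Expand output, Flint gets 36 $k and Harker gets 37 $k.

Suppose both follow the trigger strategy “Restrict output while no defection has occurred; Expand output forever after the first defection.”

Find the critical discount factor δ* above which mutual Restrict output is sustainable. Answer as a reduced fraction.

Flint: cooperation gives 91 each period; deviation gives 111 once then 36 forever.
  91/(1−δ) ≥ 111 + 36δ/(1−δ) ⇒ δ ≥ 20/75 = 4/15.
Harker: cooperation gives 90 each period; deviation gives 124 once then 37 forever.
  δ ≥ 34/87.
Both must hold, so the binding constraint is Harker's: δ ≥ 34/87.

34/87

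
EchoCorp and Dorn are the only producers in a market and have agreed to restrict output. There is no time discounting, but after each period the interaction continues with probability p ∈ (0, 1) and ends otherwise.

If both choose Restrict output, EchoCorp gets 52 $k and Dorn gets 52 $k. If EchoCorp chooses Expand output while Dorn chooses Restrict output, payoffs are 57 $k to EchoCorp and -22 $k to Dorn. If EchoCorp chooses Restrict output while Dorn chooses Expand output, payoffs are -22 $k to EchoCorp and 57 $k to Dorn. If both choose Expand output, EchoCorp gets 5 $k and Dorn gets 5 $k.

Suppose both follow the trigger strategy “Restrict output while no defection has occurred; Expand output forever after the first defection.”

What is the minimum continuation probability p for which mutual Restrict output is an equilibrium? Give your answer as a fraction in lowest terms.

Expected cooperation value is 52 + p·52 + p²·52 + … = 52/(1−p); deviation gives 57 + p·5/(1−p).
52 ≥ 57(1−p) + 5p ⇒ 52p ≥ 5 ⇒ p ≥ 5/52.

5/52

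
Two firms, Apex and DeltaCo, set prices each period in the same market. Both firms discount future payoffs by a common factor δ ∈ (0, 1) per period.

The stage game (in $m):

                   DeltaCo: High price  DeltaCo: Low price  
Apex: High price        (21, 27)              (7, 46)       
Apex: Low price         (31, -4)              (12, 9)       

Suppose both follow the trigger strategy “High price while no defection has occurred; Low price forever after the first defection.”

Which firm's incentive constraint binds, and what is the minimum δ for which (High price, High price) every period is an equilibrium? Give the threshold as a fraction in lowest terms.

Apex; δ ≥ 10/19

Apex's threshold: (31−21)/(31−12) = 10/19.
DeltaCo's threshold: (46−27)/(46−9) = 19/37.
10/19 > 19/37, so Apex binds and δ* = 10/19.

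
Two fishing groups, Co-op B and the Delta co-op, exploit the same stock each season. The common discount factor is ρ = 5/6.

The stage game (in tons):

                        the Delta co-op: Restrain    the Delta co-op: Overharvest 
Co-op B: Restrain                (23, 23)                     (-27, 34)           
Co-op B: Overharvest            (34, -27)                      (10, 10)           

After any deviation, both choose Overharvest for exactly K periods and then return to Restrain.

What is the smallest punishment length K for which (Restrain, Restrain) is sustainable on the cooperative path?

2

IC: ρ(1−ρ^K)/(1−ρ) ≥ (34−23)/(23−10) = 11/13.
With ρ = 5/6: need 1 − ρ^K ≥ 11/13·(1−5/6)/(5/6), i.e. ρ^K ≤ 0.8308.
Since (5/6)^1 = 0.8333 and (5/6)^2 = 0.6944, the smallest such K is 2.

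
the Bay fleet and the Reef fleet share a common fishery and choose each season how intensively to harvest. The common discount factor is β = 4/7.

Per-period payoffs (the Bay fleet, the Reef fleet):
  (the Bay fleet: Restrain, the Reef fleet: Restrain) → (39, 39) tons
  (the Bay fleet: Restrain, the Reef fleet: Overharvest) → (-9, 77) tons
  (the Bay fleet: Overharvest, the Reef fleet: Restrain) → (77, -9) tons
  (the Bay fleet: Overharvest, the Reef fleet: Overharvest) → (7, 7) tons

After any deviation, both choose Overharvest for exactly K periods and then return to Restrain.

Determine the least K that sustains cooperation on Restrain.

4

No profitable deviation requires (39−7)(β+…+β^K) ≥ 77−39, i.e. β+…+β^K ≥ 19/16 ≈ 1.1875.
With β = 4/7, the partial sums are K=1: 0.5714, K=2: 0.8980, K=3: 1.0845, K=4: 1.1912.
K = 4 is the first length at which the sum reaches 1.1875.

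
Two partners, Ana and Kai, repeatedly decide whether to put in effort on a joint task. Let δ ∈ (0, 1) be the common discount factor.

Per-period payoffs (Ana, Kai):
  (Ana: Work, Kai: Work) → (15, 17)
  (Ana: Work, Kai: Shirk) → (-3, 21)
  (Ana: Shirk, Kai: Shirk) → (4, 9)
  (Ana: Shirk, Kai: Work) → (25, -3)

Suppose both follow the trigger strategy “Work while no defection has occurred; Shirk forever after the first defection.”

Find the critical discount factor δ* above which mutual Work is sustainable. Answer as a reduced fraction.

Ana's threshold: (25−15)/(25−4) = 10/21.
Kai's threshold: (21−17)/(21−9) = 1/3.
10/21 > 1/3, so Ana binds and δ* = 10/21.

10/21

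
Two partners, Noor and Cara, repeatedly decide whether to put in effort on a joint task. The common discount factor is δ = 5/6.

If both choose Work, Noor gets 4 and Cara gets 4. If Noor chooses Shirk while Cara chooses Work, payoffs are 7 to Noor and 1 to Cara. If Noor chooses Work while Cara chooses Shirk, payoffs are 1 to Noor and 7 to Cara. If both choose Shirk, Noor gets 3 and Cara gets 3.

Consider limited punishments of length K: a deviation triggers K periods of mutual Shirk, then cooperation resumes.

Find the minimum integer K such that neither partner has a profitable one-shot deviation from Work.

6

Need Σ_{k=1}^{K} δ^k ≥ (7−4)/(4−3) = 3.0000 at δ = 5/6.
At K = 5 the sum is 2.9906 < 3.0000; at K = 6 it is 3.3255 ≥ 3.0000.
So the minimum punishment length is K = 6.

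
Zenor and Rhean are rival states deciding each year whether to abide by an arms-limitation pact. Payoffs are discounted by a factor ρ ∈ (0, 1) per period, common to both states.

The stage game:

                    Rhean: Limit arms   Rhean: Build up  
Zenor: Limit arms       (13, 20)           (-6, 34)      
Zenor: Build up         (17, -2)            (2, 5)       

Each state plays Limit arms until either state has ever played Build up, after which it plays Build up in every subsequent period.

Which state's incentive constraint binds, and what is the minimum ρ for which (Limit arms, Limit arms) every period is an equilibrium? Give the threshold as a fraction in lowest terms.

Rhean; ρ ≥ 14/29

Zenor: cooperation gives 13 each period; deviation gives 17 once then 2 forever.
  13/(1−ρ) ≥ 17 + 2ρ/(1−ρ) ⇒ ρ ≥ 4/15.
Rhean: cooperation gives 20 each period; deviation gives 34 once then 5 forever.
  ρ ≥ 14/29.
Both must hold, so the binding constraint is Rhean's: ρ ≥ 14/29.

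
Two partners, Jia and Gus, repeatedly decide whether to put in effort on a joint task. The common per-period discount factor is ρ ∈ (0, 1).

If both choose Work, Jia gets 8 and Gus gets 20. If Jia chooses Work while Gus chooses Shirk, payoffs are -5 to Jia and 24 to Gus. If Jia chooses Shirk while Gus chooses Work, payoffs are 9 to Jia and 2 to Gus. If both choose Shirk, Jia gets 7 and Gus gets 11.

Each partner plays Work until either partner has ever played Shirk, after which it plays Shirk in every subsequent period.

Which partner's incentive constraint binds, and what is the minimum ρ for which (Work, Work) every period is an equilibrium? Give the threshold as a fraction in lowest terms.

Jia: cooperation gives 8 each period; deviation gives 9 once then 7 forever.
  8/(1−ρ) ≥ 9 + 7ρ/(1−ρ) ⇒ ρ ≥ 1/2.
Gus: cooperation gives 20 each period; deviation gives 24 once then 11 forever.
  ρ ≥ 4/13.
Both must hold, so the binding constraint is Jia's: ρ ≥ 1/2.

Jia; ρ ≥ 1/2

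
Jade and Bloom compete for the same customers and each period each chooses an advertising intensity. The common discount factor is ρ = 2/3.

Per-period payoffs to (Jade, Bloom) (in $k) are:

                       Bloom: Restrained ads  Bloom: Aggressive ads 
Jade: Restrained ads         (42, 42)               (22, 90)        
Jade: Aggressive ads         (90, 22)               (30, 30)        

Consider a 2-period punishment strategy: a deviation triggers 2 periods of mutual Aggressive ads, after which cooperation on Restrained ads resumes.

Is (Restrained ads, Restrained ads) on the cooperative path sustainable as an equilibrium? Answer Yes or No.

IC: ρ+…+ρ^2 ≥ (90−42)/(42−30) = 4.
At ρ = 2/3: partial sum = 1.1111 < 4.0000. Cooperation not sustainable.

No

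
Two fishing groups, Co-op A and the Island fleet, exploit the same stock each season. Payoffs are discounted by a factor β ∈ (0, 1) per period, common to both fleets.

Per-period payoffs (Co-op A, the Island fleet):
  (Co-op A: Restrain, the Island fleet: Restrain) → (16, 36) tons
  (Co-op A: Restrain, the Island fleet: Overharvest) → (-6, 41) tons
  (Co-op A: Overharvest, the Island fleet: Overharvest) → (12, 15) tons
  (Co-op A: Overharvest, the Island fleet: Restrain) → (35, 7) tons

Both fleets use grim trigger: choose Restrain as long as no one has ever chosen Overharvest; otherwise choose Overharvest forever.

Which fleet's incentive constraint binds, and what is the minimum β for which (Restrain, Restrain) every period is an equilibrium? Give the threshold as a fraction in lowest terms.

Co-op A; β ≥ 19/23

Co-op A's threshold: (35−16)/(35−12) = 19/23.
the Island fleet's threshold: (41−36)/(41−15) = 5/26.
19/23 > 5/26, so Co-op A binds and β* = 19/23.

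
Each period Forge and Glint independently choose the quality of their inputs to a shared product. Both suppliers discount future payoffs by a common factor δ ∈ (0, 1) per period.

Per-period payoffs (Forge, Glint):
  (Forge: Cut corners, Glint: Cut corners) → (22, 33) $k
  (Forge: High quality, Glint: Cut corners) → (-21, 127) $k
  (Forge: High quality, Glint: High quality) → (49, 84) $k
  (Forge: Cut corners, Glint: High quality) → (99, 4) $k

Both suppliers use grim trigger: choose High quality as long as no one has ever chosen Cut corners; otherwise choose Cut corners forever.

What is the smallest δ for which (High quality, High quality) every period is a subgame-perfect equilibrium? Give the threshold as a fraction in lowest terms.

Forge: cooperation gives 49 each period; deviation gives 99 once then 22 forever.
  49/(1−δ) ≥ 99 + 22δ/(1−δ) ⇒ δ ≥ 50/77.
Glint: cooperation gives 84 each period; deviation gives 127 once then 33 forever.
  δ ≥ 43/94.
Both must hold, so the binding constraint is Forge's: δ ≥ 50/77.

50/77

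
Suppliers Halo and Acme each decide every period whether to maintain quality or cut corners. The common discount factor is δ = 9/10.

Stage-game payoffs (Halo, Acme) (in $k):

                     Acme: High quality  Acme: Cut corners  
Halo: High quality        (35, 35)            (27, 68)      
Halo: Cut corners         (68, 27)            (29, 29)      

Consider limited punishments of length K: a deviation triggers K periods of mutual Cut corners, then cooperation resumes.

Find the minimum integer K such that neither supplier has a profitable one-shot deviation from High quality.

9

IC: δ(1−δ^K)/(1−δ) ≥ (68−35)/(35−29) = 11/2.
With δ = 9/10: need 1 − δ^K ≥ 11/2·(1−9/10)/(9/10), i.e. δ^K ≤ 0.3889.
Since (9/10)^8 = 0.4305 and (9/10)^9 = 0.3874, the smallest such K is 9.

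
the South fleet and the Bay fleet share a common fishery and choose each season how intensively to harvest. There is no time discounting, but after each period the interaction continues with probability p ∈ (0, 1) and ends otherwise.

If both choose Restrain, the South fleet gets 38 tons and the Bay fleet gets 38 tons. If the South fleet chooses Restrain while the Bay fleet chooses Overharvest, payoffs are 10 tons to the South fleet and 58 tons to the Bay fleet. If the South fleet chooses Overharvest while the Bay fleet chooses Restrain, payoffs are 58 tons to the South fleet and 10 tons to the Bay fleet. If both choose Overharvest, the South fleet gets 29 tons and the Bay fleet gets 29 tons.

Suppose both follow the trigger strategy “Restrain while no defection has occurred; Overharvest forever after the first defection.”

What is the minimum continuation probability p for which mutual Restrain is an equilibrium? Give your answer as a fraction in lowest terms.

Expected cooperation value is 38 + p·38 + p²·38 + … = 38/(1−p); deviation gives 58 + p·29/(1−p).
38 ≥ 58(1−p) + 29p ⇒ 29p ≥ 20 ⇒ p ≥ 20/29.

20/29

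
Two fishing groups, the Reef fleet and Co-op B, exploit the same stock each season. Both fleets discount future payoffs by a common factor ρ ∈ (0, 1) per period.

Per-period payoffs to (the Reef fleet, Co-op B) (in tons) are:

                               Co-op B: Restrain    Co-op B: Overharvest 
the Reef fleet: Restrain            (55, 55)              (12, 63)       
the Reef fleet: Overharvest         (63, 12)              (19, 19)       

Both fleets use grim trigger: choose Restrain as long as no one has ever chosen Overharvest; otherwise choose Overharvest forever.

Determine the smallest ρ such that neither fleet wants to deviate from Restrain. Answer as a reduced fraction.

Under grim trigger the critical discount factor is (T−C)/(T−P) with T = 63, C = 55, P = 19.
ρ* = (63−55)/(63−19) = 8/44 = 2/11.

2/11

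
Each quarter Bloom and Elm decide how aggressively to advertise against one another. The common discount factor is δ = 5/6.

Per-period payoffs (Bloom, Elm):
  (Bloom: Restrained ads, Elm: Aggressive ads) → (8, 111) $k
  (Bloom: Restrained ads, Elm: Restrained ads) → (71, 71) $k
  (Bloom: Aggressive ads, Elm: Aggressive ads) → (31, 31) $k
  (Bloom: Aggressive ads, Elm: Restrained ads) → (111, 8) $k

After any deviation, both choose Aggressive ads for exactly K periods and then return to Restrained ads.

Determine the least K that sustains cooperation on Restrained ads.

IC: δ(1−δ^K)/(1−δ) ≥ (111−71)/(71−31) = 1.
With δ = 5/6: need 1 − δ^K ≥ 1·(1−5/6)/(5/6), i.e. δ^K ≤ 0.8000.
Since (5/6)^1 = 0.8333 and (5/6)^2 = 0.6944, the smallest such K is 2.

2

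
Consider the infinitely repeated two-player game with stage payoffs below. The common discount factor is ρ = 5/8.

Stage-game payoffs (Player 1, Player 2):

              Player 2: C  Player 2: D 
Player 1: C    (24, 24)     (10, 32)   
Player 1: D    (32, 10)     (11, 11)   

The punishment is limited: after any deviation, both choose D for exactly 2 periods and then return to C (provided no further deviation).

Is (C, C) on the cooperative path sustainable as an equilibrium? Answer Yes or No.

Yes

A one-shot deviation gives 32 now, then 11 for 2 periods, then back to 24.
Gain from deviating: (32−24) today; loss: (24−11) in each of the next 2 periods.
No-deviation condition: (24−11)(ρ+…+ρ^2) ≥ 32−24, i.e. ρ+…+ρ^2 ≥ 8/13.
At ρ = 5/8: ρ+…+ρ^2 = 1.0156 ≥ 0.6154.
So cooperation is sustainable.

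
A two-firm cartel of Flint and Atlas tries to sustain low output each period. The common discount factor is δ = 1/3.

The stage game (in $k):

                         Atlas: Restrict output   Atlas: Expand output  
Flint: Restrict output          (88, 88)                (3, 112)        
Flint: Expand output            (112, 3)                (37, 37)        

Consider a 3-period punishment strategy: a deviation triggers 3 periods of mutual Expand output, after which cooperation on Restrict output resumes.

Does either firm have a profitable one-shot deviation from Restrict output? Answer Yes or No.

Comparing payoff streams over the 4 periods until play realigns: cooperate → 88(1+δ+…+δ^3); deviate → 112 + 37(δ+…+δ^3).
Cooperation is sustained iff (88−37)(δ+…+δ^3) ≥ 112−88.
δ+…+δ^3 = 1/3·(1−(1/3)^3)/(1−1/3) = 0.4815, and (112−88)/(88−37) = 0.4706.
0.4815 ≥ 0.4706, so cooperation is sustainable.

No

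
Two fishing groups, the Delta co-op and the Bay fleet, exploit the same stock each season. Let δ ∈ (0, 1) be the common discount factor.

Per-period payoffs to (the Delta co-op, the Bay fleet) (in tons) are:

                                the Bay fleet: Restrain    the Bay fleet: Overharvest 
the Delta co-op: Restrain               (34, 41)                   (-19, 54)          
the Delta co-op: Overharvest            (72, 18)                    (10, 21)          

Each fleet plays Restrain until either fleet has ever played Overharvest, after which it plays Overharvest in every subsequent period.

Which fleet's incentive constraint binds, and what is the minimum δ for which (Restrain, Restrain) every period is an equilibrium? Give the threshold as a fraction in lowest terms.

the Delta co-op; δ ≥ 19/31

For the Delta co-op: deviation gain 72−34 = 38, per-period punishment loss 34−10 = 24. IC gives δ ≥ 38/62 = 19/31.
For the Bay fleet: gain 13, loss 20 per period, so δ ≥ 13/33.
The tighter constraint is the Delta co-op's, so cooperation needs δ ≥ 19/31.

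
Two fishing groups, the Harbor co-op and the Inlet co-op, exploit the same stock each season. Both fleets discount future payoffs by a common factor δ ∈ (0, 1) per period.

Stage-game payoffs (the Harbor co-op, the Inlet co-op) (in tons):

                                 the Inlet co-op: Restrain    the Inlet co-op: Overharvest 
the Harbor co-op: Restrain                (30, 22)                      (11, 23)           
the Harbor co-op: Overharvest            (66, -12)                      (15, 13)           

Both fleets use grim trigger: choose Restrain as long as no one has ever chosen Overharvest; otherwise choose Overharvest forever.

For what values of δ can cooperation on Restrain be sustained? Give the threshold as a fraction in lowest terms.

the Harbor co-op: cooperation gives 30 each period; deviation gives 66 once then 15 forever.
  30/(1−δ) ≥ 66 + 15δ/(1−δ) ⇒ δ ≥ 36/51 = 12/17.
the Inlet co-op: cooperation gives 22 each period; deviation gives 23 once then 13 forever.
  δ ≥ 1/10.
Both must hold, so the binding constraint is the Harbor co-op's: δ ≥ 12/17.

12/17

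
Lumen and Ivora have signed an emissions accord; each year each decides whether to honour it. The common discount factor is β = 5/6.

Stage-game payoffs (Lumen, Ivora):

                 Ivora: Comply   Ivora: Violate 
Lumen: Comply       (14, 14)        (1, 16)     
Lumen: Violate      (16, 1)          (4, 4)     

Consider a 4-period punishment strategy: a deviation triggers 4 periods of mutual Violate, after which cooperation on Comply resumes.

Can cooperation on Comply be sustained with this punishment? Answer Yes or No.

Yes

Comparing payoff streams over the 5 periods until play realigns: cooperate → 14(1+β+…+β^4); deviate → 16 + 4(β+…+β^4).
Cooperation is sustained iff (14−4)(β+…+β^4) ≥ 16−14.
β+…+β^4 = 5/6·(1−(5/6)^4)/(1−5/6) = 2.5887, and (16−14)/(14−4) = 0.2000.
2.5887 ≥ 0.2000, so cooperation is sustainable.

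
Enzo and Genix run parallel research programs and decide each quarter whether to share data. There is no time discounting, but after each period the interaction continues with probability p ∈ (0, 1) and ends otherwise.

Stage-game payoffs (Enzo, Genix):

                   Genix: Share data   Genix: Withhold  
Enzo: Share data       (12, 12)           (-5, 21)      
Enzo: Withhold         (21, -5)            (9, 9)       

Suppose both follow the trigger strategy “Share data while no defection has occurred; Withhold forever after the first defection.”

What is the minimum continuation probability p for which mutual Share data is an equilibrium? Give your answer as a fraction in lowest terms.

3/4

Expected cooperation value is 12 + p·12 + p²·12 + … = 12/(1−p); deviation gives 21 + p·9/(1−p).
12 ≥ 21(1−p) + 9p ⇒ 12p ≥ 9 ⇒ p ≥ 9/12 = 3/4.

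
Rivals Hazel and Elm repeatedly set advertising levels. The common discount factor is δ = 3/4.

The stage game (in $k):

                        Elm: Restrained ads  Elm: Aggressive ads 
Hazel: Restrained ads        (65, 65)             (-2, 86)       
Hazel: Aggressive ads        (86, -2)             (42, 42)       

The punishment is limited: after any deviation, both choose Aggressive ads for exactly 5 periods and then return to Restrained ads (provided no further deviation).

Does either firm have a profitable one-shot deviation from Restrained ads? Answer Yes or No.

Comparing payoff streams over the 6 periods until play realigns: cooperate → 65(1+δ+…+δ^5); deviate → 86 + 42(δ+…+δ^5).
Cooperation is sustained iff (65−42)(δ+…+δ^5) ≥ 86−65.
δ+…+δ^5 = 3/4·(1−(3/4)^5)/(1−3/4) = 2.2881, and (86−65)/(65−42) = 0.9130.
2.2881 ≥ 0.9130, so cooperation is sustainable.

No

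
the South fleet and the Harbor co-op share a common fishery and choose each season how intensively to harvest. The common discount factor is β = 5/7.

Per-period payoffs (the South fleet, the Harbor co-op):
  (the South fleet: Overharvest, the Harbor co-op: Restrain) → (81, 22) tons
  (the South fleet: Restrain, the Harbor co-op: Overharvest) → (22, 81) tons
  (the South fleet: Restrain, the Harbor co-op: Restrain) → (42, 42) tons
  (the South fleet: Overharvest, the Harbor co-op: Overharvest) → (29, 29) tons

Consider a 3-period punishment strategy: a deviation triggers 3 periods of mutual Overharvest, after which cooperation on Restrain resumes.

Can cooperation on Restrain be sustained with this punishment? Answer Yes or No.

No

Comparing payoff streams over the 4 periods until play realigns: cooperate → 42(1+β+…+β^3); deviate → 81 + 29(β+…+β^3).
Cooperation is sustained iff (42−29)(β+…+β^3) ≥ 81−42.
β+…+β^3 = 5/7·(1−(5/7)^3)/(1−5/7) = 1.5889, and (81−42)/(42−29) = 3.0000.
1.5889 < 3.0000, so cooperation is not sustainable.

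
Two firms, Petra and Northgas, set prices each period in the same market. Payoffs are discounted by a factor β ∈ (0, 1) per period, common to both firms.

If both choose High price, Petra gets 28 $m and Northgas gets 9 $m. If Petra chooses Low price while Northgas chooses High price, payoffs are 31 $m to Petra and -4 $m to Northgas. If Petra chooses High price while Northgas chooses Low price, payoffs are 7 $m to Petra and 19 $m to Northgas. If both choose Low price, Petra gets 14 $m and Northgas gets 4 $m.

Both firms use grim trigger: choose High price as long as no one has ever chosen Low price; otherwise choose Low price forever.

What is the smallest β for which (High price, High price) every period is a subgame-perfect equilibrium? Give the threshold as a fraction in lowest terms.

2/3

Petra's threshold: (31−28)/(31−14) = 3/17.
Northgas's threshold: (19−9)/(19−4) = 2/3.
3/17 < 2/3, so Northgas binds and β* = 2/3.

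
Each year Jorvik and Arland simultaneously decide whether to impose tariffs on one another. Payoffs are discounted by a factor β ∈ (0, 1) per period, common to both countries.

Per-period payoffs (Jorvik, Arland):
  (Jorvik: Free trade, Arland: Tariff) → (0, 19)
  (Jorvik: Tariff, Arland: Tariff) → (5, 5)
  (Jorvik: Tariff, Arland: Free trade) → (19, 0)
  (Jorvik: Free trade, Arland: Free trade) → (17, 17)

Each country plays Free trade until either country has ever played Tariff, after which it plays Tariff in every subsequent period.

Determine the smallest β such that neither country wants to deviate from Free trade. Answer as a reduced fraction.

Under grim trigger the critical discount factor is (T−C)/(T−P) with T = 19, C = 17, P = 5.
β* = (19−17)/(19−5) = 2/14 = 1/7.

1/7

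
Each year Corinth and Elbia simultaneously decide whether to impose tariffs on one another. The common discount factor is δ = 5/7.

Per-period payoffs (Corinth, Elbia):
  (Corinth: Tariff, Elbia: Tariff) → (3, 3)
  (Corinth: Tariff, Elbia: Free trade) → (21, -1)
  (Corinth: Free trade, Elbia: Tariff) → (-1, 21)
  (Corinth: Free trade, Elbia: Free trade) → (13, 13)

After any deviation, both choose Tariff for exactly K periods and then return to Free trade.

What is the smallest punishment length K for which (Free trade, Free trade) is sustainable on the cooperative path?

2

Need Σ_{k=1}^{K} δ^k ≥ (21−13)/(13−3) = 0.8000 at δ = 5/7.
At K = 1 the sum is 0.7143 < 0.8000; at K = 2 it is 1.2245 ≥ 0.8000.
So the minimum punishment length is K = 2.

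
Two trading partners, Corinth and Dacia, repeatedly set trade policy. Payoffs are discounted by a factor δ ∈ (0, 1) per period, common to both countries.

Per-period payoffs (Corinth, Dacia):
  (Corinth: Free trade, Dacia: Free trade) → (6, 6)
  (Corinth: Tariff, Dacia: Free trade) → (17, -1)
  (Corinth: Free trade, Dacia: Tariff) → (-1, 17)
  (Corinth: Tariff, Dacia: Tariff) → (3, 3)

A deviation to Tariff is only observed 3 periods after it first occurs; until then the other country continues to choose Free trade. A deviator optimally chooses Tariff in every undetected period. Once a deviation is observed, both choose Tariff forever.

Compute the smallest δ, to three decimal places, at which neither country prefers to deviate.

0.923

Deviating for the 3 undetected periods gains 17−6 = 11 per period over cooperation, then loses 6−3 = 3 per period forever once punishment starts.
Gain: 11(1 + δ + … + δ^2); loss: 3·δ^3/(1−δ).
No profitable deviation ⇔ 11(1−δ^3) ≤ 3·δ^3, i.e. δ^3 ≥ 11/(11+3) = 11/14.
Hence δ ≥ (11/14)^(1/3) ≈ 0.923.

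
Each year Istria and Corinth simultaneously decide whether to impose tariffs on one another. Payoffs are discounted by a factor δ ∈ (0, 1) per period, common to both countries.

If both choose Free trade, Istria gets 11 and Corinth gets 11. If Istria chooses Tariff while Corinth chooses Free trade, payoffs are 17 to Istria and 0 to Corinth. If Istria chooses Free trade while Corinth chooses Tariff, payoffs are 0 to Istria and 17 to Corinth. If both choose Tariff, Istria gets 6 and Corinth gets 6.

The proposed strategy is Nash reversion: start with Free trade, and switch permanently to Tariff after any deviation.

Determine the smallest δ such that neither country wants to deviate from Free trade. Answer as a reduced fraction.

6/11

Under grim trigger the critical discount factor is (T−C)/(T−P) with T = 17, C = 11, P = 6.
δ* = (17−11)/(17−6) = 6/11.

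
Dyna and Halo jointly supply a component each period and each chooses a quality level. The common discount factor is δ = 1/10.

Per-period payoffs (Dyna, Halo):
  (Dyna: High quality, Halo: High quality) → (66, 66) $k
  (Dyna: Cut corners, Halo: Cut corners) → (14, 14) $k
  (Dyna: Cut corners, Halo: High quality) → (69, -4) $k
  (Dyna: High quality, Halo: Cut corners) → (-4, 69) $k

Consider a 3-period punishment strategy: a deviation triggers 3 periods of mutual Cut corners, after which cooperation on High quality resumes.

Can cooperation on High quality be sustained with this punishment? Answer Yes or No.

Yes

A one-shot deviation gives 69 now, then 14 for 3 periods, then back to 66.
Gain from deviating: (69−66) today; loss: (66−14) in each of the next 3 periods.
No-deviation condition: (66−14)(δ+…+δ^3) ≥ 69−66, i.e. δ+…+δ^3 ≥ 3/52.
At δ = 1/10: δ+…+δ^3 = 0.1110 ≥ 0.0577.
So cooperation is sustainable.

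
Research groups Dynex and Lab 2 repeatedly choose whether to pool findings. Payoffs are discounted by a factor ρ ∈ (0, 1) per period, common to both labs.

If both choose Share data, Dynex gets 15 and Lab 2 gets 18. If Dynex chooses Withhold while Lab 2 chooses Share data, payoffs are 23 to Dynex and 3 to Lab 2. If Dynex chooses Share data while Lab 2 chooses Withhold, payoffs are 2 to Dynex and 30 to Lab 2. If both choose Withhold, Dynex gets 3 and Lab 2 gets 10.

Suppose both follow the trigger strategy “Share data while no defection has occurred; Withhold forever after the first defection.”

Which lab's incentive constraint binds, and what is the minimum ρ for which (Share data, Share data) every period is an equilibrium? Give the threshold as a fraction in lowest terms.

Lab 2; ρ ≥ 3/5

Dynex: cooperation gives 15 each period; deviation gives 23 once then 3 forever.
  15/(1−ρ) ≥ 23 + 3ρ/(1−ρ) ⇒ ρ ≥ 8/20 = 2/5.
Lab 2: cooperation gives 18 each period; deviation gives 30 once then 10 forever.
  ρ ≥ 12/20 = 3/5.
Both must hold, so the binding constraint is Lab 2's: ρ ≥ 3/5.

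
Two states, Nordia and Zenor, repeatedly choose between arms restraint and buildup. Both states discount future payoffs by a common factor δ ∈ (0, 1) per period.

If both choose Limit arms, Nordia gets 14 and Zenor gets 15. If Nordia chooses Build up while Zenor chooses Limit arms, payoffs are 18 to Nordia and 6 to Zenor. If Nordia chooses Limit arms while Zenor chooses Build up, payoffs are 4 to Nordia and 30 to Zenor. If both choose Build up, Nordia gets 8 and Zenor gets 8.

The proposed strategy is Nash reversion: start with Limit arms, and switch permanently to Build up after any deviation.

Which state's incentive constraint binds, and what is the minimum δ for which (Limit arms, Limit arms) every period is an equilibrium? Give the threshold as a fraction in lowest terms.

Nordia: cooperation gives 14 each period; deviation gives 18 once then 8 forever.
  14/(1−δ) ≥ 18 + 8δ/(1−δ) ⇒ δ ≥ 4/10 = 2/5.
Zenor: cooperation gives 15 each period; deviation gives 30 once then 8 forever.
  δ ≥ 15/22.
Both must hold, so the binding constraint is Zenor's: δ ≥ 15/22.

Zenor; δ ≥ 15/22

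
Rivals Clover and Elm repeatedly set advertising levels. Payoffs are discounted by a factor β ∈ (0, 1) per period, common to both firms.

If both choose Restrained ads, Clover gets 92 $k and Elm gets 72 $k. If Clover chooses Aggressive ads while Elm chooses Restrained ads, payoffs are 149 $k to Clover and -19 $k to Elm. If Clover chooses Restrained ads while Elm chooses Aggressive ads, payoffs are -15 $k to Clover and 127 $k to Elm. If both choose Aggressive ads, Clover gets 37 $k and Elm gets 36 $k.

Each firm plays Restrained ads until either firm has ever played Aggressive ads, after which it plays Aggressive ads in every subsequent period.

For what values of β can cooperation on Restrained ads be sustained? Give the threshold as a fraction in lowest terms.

Clover's threshold: (149−92)/(149−37) = 57/112.
Elm's threshold: (127−72)/(127−36) = 55/91.
57/112 < 55/91, so Elm binds and β* = 55/91.

55/91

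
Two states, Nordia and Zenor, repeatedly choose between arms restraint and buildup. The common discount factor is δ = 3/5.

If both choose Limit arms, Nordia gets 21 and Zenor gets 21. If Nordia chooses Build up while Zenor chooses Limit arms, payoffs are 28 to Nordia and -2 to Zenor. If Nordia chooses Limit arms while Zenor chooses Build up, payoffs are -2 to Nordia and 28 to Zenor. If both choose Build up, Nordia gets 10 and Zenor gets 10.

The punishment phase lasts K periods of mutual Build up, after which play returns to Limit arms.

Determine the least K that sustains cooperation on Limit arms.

2

No profitable deviation requires (21−10)(δ+…+δ^K) ≥ 28−21, i.e. δ+…+δ^K ≥ 7/11 ≈ 0.6364.
With δ = 3/5, the partial sums are K=1: 0.6000, K=2: 0.9600.
K = 2 is the first length at which the sum reaches 0.6364.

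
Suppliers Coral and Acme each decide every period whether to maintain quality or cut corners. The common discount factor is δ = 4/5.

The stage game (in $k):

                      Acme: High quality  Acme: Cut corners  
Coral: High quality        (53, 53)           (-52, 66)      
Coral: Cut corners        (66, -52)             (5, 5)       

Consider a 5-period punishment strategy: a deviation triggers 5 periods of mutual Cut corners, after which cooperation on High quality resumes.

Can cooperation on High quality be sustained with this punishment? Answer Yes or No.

Yes

A one-shot deviation gives 66 now, then 5 for 5 periods, then back to 53.
Gain from deviating: (66−53) today; loss: (53−5) in each of the next 5 periods.
No-deviation condition: (53−5)(δ+…+δ^5) ≥ 66−53, i.e. δ+…+δ^5 ≥ 13/48.
At δ = 4/5: δ+…+δ^5 = 2.6893 ≥ 0.2708.
So cooperation is sustainable.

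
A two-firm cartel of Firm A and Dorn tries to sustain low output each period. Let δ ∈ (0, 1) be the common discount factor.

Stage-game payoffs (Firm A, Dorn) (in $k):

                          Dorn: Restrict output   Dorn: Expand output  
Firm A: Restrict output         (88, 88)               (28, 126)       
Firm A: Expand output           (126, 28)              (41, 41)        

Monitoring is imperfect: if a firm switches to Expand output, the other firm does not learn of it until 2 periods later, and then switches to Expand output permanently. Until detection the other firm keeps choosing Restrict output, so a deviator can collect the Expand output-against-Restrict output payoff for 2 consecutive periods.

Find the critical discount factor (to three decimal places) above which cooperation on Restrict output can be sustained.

The best deviation is to choose Expand output for all 2 undetected periods, earning 126 each, then 41 forever once detected.
Deviation value: 126(1−δ^2)/(1−δ) + 41δ^2/(1−δ); cooperation value: 88/(1−δ).
IC: 88 ≥ 126(1−δ^2) + 41δ^2 = 126 − 85δ^2.
So δ^2 ≥ 38/85, giving δ ≥ (38/85)^(1/2) ≈ 0.669.

0.669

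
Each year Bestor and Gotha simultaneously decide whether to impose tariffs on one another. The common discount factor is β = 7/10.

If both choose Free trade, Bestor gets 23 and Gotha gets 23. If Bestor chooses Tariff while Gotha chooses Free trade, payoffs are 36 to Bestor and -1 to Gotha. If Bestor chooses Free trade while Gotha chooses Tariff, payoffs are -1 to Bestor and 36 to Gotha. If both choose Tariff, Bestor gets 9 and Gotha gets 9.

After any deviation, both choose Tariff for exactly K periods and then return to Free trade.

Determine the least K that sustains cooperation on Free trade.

IC: β(1−β^K)/(1−β) ≥ (36−23)/(23−9) = 13/14.
With β = 7/10: need 1 − β^K ≥ 13/14·(1−7/10)/(7/10), i.e. β^K ≤ 0.6020.
Since (7/10)^1 = 0.7000 and (7/10)^2 = 0.4900, the smallest such K is 2.

2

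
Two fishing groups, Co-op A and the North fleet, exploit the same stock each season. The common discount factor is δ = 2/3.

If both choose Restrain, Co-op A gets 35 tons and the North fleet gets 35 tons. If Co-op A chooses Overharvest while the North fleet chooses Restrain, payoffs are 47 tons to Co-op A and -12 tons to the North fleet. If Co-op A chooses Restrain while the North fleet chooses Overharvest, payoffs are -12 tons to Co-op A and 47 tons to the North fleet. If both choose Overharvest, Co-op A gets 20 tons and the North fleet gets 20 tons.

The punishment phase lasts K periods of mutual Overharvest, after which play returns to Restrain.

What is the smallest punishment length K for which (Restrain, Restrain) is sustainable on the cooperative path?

2

No profitable deviation requires (35−20)(δ+…+δ^K) ≥ 47−35, i.e. δ+…+δ^K ≥ 4/5 ≈ 0.8000.
With δ = 2/3, the partial sums are K=1: 0.6667, K=2: 1.1111.
K = 2 is the first length at which the sum reaches 0.8000.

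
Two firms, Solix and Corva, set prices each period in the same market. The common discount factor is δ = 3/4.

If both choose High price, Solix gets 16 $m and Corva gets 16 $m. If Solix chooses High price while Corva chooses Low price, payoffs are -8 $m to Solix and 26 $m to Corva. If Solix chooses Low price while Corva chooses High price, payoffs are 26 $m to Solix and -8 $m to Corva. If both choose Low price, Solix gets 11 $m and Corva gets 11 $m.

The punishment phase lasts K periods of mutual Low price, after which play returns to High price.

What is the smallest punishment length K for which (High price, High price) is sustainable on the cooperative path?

Need Σ_{k=1}^{K} δ^k ≥ (26−16)/(16−11) = 2.0000 at δ = 3/4.
At K = 3 the sum is 1.7344 < 2.0000; at K = 4 it is 2.0508 ≥ 2.0000.
So the minimum punishment length is K = 4.

4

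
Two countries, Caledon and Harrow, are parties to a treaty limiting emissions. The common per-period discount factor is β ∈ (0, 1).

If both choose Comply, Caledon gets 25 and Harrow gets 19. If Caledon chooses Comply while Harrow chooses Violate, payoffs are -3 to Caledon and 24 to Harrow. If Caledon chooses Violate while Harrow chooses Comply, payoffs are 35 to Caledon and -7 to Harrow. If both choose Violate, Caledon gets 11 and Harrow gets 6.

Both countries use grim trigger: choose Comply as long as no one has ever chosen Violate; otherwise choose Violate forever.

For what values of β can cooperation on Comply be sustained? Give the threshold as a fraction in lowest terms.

5/12

For Caledon: deviation gain 35−25 = 10, per-period punishment loss 25−11 = 14. IC gives β ≥ 10/24 = 5/12.
For Harrow: gain 5, loss 13 per period, so β ≥ 5/18.
The tighter constraint is Caledon's, so cooperation needs β ≥ 5/12.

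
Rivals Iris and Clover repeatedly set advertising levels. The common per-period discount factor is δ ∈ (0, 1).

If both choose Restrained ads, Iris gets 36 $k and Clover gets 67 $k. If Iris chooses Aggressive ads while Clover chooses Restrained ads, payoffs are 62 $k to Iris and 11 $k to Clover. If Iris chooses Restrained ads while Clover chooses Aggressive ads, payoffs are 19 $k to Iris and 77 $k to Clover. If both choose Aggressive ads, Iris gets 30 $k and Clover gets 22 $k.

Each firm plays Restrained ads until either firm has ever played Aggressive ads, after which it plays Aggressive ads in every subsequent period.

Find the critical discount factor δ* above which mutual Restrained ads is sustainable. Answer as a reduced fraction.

13/16

Iris: cooperation gives 36 each period; deviation gives 62 once then 30 forever.
  36/(1−δ) ≥ 62 + 30δ/(1−δ) ⇒ δ ≥ 26/32 = 13/16.
Clover: cooperation gives 67 each period; deviation gives 77 once then 22 forever.
  δ ≥ 10/55 = 2/11.
Both must hold, so the binding constraint is Iris's: δ ≥ 13/16.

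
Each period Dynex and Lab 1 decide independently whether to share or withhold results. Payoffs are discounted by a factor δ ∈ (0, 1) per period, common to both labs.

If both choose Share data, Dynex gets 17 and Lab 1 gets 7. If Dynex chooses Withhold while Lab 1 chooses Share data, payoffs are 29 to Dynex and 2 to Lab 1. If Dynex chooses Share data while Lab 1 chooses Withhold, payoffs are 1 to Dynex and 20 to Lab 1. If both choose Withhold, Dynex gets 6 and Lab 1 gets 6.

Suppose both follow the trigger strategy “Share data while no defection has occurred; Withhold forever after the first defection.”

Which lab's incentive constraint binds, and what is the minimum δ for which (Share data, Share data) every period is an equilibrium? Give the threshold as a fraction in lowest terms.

Lab 1; δ ≥ 13/14

Dynex's threshold: (29−17)/(29−6) = 12/23.
Lab 1's threshold: (20−7)/(20−6) = 13/14.
12/23 < 13/14, so Lab 1 binds and δ* = 13/14.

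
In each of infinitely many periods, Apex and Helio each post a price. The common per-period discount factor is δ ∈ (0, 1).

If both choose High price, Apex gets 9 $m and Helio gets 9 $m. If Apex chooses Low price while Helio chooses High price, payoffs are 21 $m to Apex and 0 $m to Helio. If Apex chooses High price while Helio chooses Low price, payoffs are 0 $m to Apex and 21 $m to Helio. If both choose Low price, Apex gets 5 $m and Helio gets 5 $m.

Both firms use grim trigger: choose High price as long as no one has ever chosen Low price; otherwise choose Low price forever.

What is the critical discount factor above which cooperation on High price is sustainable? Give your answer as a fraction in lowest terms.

3/4

9/(1−δ) ≥ 21 + 5δ/(1−δ)
9 ≥ 21 − 16δ
δ ≥ 12/16 = 3/4.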